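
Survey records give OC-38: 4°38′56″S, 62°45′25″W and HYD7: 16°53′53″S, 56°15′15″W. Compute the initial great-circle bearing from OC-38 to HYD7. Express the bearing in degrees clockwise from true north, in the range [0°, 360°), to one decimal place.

153.0°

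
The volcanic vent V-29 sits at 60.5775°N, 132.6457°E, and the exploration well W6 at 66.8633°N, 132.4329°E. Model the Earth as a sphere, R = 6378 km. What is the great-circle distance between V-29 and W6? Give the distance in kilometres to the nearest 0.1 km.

699.8 km

Δφ = 6.2858°,  Δλ = -0.2128°
a = sin²(Δφ/2) + cos φ₁ cos φ₂ sin²(Δλ/2) = 0.003007
c = 2·arcsin(√a) = 0.109720 rad = 6.2865°
d = R·c = 6378 × 0.109720 = 699.8 km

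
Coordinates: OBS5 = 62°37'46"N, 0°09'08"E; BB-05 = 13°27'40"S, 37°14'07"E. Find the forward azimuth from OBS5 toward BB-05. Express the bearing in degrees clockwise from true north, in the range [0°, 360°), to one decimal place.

143.6°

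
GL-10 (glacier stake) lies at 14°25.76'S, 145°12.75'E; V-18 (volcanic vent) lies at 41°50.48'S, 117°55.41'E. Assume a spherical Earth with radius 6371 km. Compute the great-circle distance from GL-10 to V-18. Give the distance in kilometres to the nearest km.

GL-10: φ = -14.42933°, λ = +145.21250°
V-18: φ = -41.84133°, λ = +117.92350°
Δφ = -27.4120°,  Δλ = -27.2890°
a = sin²(Δφ/2) + cos φ₁ cos φ₂ sin²(Δλ/2) = 0.096290
c = 2·arcsin(√a) = 0.631030 rad = 36.1553°
d = R·c = 6371 × 0.631030 = 4020.3 km

4020 km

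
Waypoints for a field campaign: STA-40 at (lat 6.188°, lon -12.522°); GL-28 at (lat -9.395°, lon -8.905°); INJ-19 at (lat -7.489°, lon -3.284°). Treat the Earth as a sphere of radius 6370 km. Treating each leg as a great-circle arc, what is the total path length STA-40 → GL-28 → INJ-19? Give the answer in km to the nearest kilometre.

STA-40→GL-28: c = 0.279155 rad, d = 1778.22 km
GL-28→INJ-19: c = 0.102580 rad, d = 653.44 km
Total = 1778.22 + 653.44 = 2431.65 km

2432 km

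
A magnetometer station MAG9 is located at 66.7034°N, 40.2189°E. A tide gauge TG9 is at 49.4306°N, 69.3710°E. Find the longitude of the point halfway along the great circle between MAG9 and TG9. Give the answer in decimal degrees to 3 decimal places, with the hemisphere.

58.421°E

Bx = cos φ₂ cos Δλ = 0.567986,  By = cos φ₂ sin Δλ = 0.316814
φₘ = atan2(sin φ₁ + sin φ₂, √((cos φ₁ + Bx)² + By²)) = 58.85144°
λₘ = λ₁ + atan2(By, cos φ₁ + Bx) = 58.42098°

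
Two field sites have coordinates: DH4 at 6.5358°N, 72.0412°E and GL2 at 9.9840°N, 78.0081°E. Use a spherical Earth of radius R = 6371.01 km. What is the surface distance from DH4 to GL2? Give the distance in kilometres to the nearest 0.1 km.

Δφ = 3.4482°,  Δλ = 5.9669°
a = sin²(Δφ/2) + cos φ₁ cos φ₂ sin²(Δλ/2) = 0.003556
c = 2·arcsin(√a) = 0.119332 rad = 6.8372°
d = R·c = 6371.01 × 0.119332 = 760.3 km

760.3 km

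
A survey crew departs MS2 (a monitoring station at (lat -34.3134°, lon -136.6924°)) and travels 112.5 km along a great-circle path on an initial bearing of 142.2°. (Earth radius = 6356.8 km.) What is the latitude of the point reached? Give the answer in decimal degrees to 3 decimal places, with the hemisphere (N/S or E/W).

δ = d/R = 112.5/6356.8 = 0.017698 rad
φ₂ = arcsin(sin φ₁ cos δ + cos φ₁ sin δ cos θ)
   = arcsin(-0.56372·0.99984 + 0.82597·0.01770·-0.79016) = -35.11228°
λ₂ = λ₁ + atan2(sin θ sin δ cos φ₁, cos δ − sin φ₁ sin φ₂) = -135.93268°

35.112°S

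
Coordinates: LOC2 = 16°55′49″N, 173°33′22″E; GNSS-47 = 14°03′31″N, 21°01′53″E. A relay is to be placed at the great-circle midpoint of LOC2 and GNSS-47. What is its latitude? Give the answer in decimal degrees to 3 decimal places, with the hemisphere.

LOC2: φ = +16.93028°, λ = +173.55611°
GNSS-47: φ = +14.05861°, λ = +21.03139°
Bx = cos φ₂ cos Δλ = -0.860636,  By = cos φ₂ sin Δλ = -0.447547
φₘ = atan2(sin φ₁ + sin φ₂, √((cos φ₁ + Bx)² + By²)) = 49.40407°
λₘ = λ₁ + atan2(By, cos φ₁ + Bx) = 95.66566°

49.404°N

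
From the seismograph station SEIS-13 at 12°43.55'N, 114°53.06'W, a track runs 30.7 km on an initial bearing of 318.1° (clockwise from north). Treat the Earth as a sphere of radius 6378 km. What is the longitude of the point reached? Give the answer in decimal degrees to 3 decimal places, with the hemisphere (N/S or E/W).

115.073°W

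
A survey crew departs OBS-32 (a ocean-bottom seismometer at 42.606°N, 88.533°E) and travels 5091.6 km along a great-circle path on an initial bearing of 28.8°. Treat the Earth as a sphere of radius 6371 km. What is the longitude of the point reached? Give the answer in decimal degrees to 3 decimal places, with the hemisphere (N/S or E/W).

δ = d/R = 5091.6/6371 = 0.799184 rad
φ₂ = arcsin(sin φ₁ cos δ + cos φ₁ sin δ cos θ)
   = arcsin(0.67695·0.69729 + 0.73603·0.71679·0.87631) = 69.12350°
λ₂ = λ₁ + atan2(sin θ sin δ cos φ₁, cos δ − sin φ₁ sin φ₂) = 164.23392°

164.234°E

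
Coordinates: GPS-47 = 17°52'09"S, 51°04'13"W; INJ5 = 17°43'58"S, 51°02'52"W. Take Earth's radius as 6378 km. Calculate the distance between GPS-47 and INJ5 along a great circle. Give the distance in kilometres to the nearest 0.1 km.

GPS-47: φ = -17.86917°, λ = -51.07028°
INJ5: φ = -17.73278°, λ = -51.04778°
Δφ = 0.1364°,  Δλ = 0.0225°
a = sin²(Δφ/2) + cos φ₁ cos φ₂ sin²(Δλ/2) = 0.000001
c = 2·arcsin(√a) = 0.002410 rad = 0.1381°
d = R·c = 6378 × 0.002410 = 15.4 km

15.4 km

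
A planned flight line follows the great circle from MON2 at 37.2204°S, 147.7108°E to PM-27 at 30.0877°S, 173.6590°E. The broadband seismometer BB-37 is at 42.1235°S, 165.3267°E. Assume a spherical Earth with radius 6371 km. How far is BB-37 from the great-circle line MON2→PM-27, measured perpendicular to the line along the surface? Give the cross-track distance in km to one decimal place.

δ₁₃ = central angle MON2→BB-37 = 0.251082 rad  (haversine)
θ₁₃ = bearing MON2→BB-37 = 115.385°,  θ₁₂ = bearing MON2→PM-27 = 79.319°
dₓₜ = R·arcsin(sin δ₁₃ · sin(θ₁₃ − θ₁₂)) = 6371·arcsin(0.24845·sin(36.065°)) = 935.211 km
|dₓₜ| = 935.211 km

935.2 km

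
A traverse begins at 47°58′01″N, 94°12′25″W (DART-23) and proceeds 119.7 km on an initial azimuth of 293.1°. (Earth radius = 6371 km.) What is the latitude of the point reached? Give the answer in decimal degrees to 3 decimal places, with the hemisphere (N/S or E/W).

48.380°N

DART-23: φ = +47.96694°, λ = -94.20694°
δ = d/R = 119.7/6371 = 0.018788 rad
φ₂ = arcsin(sin φ₁ cos δ + cos φ₁ sin δ cos θ)
   = arcsin(0.74276·0.99982 + 0.66956·0.01879·0.39234) = 48.37970°
λ₂ = λ₁ + atan2(sin θ sin δ cos φ₁, cos δ − sin φ₁ sin φ₂) = -95.69783°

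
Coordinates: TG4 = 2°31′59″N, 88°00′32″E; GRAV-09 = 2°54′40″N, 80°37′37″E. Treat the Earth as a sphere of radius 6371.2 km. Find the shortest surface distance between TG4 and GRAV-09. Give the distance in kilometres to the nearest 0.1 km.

821.0 km

TG4: φ = +2.53306°, λ = +88.00889°
GRAV-09: φ = +2.91111°, λ = +80.62694°
Δφ = 0.3781°,  Δλ = -7.3819°
a = sin²(Δφ/2) + cos φ₁ cos φ₂ sin²(Δλ/2) = 0.004146
c = 2·arcsin(√a) = 0.128862 rad = 7.3833°
d = R·c = 6371.2 × 0.128862 = 821.0 km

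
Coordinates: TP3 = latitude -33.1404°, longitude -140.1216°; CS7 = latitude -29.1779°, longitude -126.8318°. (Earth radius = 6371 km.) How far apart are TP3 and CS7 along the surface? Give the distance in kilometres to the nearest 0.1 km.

Δφ = 3.9625°,  Δλ = 13.2898°
a = sin²(Δφ/2) + cos φ₁ cos φ₂ sin²(Δλ/2) = 0.010985
c = 2·arcsin(√a) = 0.210000 rad = 12.0321°
d = R·c = 6371 × 0.210000 = 1337.9 km

1337.9 km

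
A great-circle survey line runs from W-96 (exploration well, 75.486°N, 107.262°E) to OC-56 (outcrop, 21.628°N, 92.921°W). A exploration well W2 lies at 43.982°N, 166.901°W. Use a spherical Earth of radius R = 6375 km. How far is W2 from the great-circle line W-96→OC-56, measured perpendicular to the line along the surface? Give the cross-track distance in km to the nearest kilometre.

4419 km

δ₁₃ = central angle W-96→W2 = 0.815696 rad  (haversine)
θ₁₃ = bearing W-96→W2 = 80.238°,  θ₁₂ = bearing W-96→OC-56 = 18.895°
dₓₜ = R·arcsin(sin δ₁₃ · sin(θ₁₃ − θ₁₂)) = 6375·arcsin(0.72820·sin(61.343°)) = 4419.172 km
|dₓₜ| = 4419.172 km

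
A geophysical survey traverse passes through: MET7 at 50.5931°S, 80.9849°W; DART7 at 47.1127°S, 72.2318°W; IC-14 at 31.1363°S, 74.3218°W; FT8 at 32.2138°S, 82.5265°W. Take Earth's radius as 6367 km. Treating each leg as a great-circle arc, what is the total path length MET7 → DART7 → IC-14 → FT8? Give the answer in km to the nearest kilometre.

MET7→DART7: c = 0.117338 rad, d = 747.09 km
DART7→IC-14: c = 0.280245 rad, d = 1784.32 km
IC-14→FT8: c = 0.123278 rad, d = 784.91 km
Total = 747.09 + 1784.32 + 784.91 = 3316.32 km

3316 km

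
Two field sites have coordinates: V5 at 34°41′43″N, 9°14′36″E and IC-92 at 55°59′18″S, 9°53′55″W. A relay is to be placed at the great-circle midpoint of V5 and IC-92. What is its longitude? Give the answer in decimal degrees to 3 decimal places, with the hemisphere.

V5: φ = +34.69528°, λ = +9.24333°
IC-92: φ = -55.98833°, λ = -9.89861°
Bx = cos φ₂ cos Δλ = 0.528434,  By = cos φ₂ sin Δλ = -0.183420
φₘ = atan2(sin φ₁ + sin φ₂, √((cos φ₁ + Bx)² + By²)) = -10.78789°
λₘ = λ₁ + atan2(By, cos φ₁ + Bx) = 1.50966°

1.510°E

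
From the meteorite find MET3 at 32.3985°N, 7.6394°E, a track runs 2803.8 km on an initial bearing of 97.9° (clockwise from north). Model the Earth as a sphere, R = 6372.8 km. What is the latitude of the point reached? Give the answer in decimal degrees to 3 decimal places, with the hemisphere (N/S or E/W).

25.808°N

δ = d/R = 2803.8/6372.8 = 0.439964 rad
φ₂ = arcsin(sin φ₁ cos δ + cos φ₁ sin δ cos θ)
   = arcsin(0.53580·0.90477 + 0.84434·0.42591·-0.13744) = 25.80769°
λ₂ = λ₁ + atan2(sin θ sin δ cos φ₁, cos δ − sin φ₁ sin φ₂) = 35.58303°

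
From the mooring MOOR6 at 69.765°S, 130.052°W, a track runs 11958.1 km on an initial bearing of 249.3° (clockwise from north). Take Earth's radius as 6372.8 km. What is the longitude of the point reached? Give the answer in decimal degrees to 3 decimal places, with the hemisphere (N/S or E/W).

δ = d/R = 11958.1/6372.8 = 1.876428 rad
φ₂ = arcsin(sin φ₁ cos δ + cos φ₁ sin δ cos θ)
   = arcsin(-0.93828·-0.30090 + 0.34587·0.95366·-0.35347) = 9.53986°
λ₂ = λ₁ + atan2(sin θ sin δ cos φ₁, cos δ − sin φ₁ sin φ₂) = 114.71787°

114.718°E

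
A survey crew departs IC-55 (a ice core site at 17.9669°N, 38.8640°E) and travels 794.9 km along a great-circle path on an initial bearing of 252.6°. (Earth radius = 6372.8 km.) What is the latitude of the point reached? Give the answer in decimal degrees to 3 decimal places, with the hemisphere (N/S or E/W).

15.705°N

δ = d/R = 794.9/6372.8 = 0.124733 rad
φ₂ = arcsin(sin φ₁ cos δ + cos φ₁ sin δ cos θ)
   = arcsin(0.30847·0.99223 + 0.95123·0.12441·-0.29904) = 15.70483°
λ₂ = λ₁ + atan2(sin θ sin δ cos φ₁, cos δ − sin φ₁ sin φ₂) = 31.78021°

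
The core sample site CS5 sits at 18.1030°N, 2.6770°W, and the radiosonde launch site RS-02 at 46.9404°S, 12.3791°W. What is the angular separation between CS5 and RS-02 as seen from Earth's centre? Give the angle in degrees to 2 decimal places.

Δφ = -65.0434°,  Δλ = -9.7021°
a = sin²(Δφ/2) + cos φ₁ cos φ₂ sin²(Δλ/2) = 0.293675
c = 2·arcsin(√a) = 1.145435 rad = 65.6286°

65.63°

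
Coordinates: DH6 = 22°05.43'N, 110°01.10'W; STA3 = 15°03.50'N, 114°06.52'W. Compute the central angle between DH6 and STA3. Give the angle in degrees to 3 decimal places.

8.029°

DH6: φ = +22.09050°, λ = -110.01833°
STA3: φ = +15.05833°, λ = -114.10867°
Δφ = -7.0322°,  Δλ = -4.0903°
a = sin²(Δφ/2) + cos φ₁ cos φ₂ sin²(Δλ/2) = 0.004901
c = 2·arcsin(√a) = 0.140126 rad = 8.0286°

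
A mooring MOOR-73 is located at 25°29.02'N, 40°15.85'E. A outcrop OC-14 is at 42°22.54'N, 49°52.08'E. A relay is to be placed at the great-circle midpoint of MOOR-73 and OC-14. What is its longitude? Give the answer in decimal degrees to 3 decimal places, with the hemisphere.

MOOR-73: φ = +25.48367°, λ = +40.26417°
OC-14: φ = +42.37567°, λ = +49.86800°
Bx = cos φ₂ cos Δλ = 0.728388,  By = cos φ₂ sin Δλ = 0.123248
φₘ = atan2(sin φ₁ + sin φ₂, √((cos φ₁ + Bx)² + By²)) = 34.02209°
λₘ = λ₁ + atan2(By, cos φ₁ + Bx) = 44.58530°

44.585°E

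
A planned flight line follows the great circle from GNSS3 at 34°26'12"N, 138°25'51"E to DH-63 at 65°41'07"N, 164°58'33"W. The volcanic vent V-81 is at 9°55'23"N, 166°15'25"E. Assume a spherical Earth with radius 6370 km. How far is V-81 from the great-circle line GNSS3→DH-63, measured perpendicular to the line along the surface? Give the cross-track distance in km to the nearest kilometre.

GNSS3: φ = +34.43667°, λ = +138.43083°
DH-63: φ = +65.68528°, λ = -164.97583°
V-81: φ = +9.92306°, λ = +166.25694°
δ₁₃ = central angle GNSS3→V-81 = 0.616474 rad  (haversine)
θ₁₃ = bearing GNSS3→V-81 = 127.317°,  θ₁₂ = bearing GNSS3→DH-63 = 28.871°
dₓₜ = R·arcsin(sin δ₁₃ · sin(θ₁₃ − θ₁₂)) = 6370·arcsin(0.57816·sin(98.446°)) = 3878.115 km
|dₓₜ| = 3878.115 km

3878 km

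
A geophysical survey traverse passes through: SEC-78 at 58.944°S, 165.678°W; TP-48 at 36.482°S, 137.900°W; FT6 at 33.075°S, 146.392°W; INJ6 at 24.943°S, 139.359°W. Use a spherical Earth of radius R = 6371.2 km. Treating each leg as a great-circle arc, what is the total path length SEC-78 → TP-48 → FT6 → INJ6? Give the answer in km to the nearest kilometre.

5198 km

SEC-78→TP-48: c = 0.502600 rad, d = 3202.16 km
TP-48→FT6: c = 0.135411 rad, d = 862.73 km
FT6→INJ6: c = 0.177841 rad, d = 1133.06 km
Total = 3202.16 + 862.73 + 1133.06 = 5197.96 km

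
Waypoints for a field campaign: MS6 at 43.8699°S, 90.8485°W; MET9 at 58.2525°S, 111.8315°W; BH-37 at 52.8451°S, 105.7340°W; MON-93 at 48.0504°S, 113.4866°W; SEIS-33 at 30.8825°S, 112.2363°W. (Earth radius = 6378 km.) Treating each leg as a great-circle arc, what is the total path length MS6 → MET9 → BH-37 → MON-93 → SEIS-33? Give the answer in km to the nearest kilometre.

MS6→MET9: c = 0.337746 rad, d = 2154.14 km
MET9→BH-37: c = 0.111845 rad, d = 713.35 km
BH-37→MON-93: c = 0.119986 rad, d = 765.27 km
MON-93→SEIS-33: c = 0.300099 rad, d = 1914.03 km
Total = 2154.14 + 713.35 + 765.27 + 1914.03 = 5546.79 km

5547 km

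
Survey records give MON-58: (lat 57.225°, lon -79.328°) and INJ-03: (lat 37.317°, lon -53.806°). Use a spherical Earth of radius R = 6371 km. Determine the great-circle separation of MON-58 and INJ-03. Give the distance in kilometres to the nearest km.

2899 km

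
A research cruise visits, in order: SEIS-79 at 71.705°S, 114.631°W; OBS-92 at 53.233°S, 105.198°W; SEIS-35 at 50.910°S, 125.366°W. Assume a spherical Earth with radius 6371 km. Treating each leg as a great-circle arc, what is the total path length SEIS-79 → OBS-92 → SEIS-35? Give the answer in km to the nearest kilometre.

SEIS-79→OBS-92: c = 0.330322 rad, d = 2104.48 km
OBS-92→SEIS-35: c = 0.219359 rad, d = 1397.54 km
Total = 2104.48 + 1397.54 = 3502.02 km

3502 km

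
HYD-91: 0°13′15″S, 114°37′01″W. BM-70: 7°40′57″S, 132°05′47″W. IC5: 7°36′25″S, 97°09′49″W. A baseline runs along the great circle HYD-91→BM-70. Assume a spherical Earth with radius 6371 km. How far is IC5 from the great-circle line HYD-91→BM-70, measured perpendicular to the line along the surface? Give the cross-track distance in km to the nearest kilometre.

HYD-91: φ = -0.22083°, λ = -114.61694°
BM-70: φ = -7.68250°, λ = -132.09639°
IC5: φ = -7.60694°, λ = -97.16361°
δ₁₃ = central angle HYD-91→IC5 = 0.329916 rad  (haversine)
θ₁₃ = bearing HYD-91→IC5 = 113.413°,  θ₁₂ = bearing HYD-91→BM-70 = 246.401°
dₓₜ = R·arcsin(sin δ₁₃ · sin(θ₁₃ − θ₁₂)) = 6371·arcsin(0.32396·sin(-132.988°)) = -1524.291 km
|dₓₜ| = 1524.291 km

1524 km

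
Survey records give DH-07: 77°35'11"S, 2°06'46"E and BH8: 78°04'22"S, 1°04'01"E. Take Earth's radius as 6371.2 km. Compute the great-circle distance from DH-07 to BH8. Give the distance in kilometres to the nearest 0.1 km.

59.4 km

DH-07: φ = -77.58639°, λ = +2.11278°
BH8: φ = -78.07278°, λ = +1.06694°
Δφ = -0.4864°,  Δλ = -1.0458°
a = sin²(Δφ/2) + cos φ₁ cos φ₂ sin²(Δλ/2) = 0.000022
c = 2·arcsin(√a) = 0.009320 rad = 0.5340°
d = R·c = 6371.2 × 0.009320 = 59.4 km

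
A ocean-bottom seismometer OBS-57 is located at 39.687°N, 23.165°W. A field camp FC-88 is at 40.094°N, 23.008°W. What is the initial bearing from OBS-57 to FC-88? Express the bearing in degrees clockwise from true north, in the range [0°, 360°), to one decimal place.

16.4°

Δλ = 0.1570°
y = sin Δλ · cos φ₂ = 0.002096
x = cos φ₁ sin φ₂ − sin φ₁ cos φ₂ cos Δλ = 0.007105
θ = atan2(y, x) = 16.4371° → 16.4371° (mod 360°)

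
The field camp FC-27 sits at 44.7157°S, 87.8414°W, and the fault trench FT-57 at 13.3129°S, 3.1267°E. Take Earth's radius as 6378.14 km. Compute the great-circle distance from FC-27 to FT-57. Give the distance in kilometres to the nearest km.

Δφ = 31.4028°,  Δλ = 90.9681°
a = sin²(Δφ/2) + cos φ₁ cos φ₂ sin²(Δλ/2) = 0.424834
c = 2·arcsin(√a) = 1.419893 rad = 81.3539°
d = R·c = 6378.14 × 1.419893 = 9056.3 km

9056 km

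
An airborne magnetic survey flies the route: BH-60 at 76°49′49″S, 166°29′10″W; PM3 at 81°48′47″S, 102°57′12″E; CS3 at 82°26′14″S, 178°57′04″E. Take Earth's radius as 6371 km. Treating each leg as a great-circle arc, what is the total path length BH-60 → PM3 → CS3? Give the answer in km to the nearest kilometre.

2805 km

BH-60: φ = -76.83028°, λ = -166.48611°
PM3: φ = -81.81306°, λ = +102.95333°
CS3: φ = -82.43722°, λ = +178.95111°
BH-60→PM3: c = 0.271168 rad, d = 1727.61 km
PM3→CS3: c = 0.169119 rad, d = 1077.46 km
Total = 1727.61 + 1077.46 = 2805.07 km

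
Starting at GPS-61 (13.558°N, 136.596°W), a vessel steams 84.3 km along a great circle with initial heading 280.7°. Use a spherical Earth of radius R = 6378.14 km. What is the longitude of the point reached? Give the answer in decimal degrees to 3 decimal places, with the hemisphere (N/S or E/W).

δ = d/R = 84.3/6378.14 = 0.013217 rad
φ₂ = arcsin(sin φ₁ cos δ + cos φ₁ sin δ cos θ)
   = arcsin(0.23443·0.99991 + 0.97213·0.01322·0.18567) = 13.69743°
λ₂ = λ₁ + atan2(sin θ sin δ cos φ₁, cos δ − sin φ₁ sin φ₂) = -137.36190°

137.362°W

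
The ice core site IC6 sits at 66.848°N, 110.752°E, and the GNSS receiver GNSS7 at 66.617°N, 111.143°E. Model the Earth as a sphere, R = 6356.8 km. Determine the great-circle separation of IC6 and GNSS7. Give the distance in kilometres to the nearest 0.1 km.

30.8 km

Δφ = -0.2310°,  Δλ = 0.3910°
a = sin²(Δφ/2) + cos φ₁ cos φ₂ sin²(Δλ/2) = 0.000006
c = 2·arcsin(√a) = 0.004850 rad = 0.2779°
d = R·c = 6356.8 × 0.004850 = 30.8 km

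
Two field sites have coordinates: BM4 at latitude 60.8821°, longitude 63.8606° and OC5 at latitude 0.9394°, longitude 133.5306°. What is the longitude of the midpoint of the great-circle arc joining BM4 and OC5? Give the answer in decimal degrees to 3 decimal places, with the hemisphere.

112.207°E

Bx = cos φ₂ cos Δλ = 0.347380,  By = cos φ₂ sin Δλ = 0.937581
φₘ = atan2(sin φ₁ + sin φ₂, √((cos φ₁ + Bx)² + By²)) = 35.34702°
λₘ = λ₁ + atan2(By, cos φ₁ + Bx) = 112.20717°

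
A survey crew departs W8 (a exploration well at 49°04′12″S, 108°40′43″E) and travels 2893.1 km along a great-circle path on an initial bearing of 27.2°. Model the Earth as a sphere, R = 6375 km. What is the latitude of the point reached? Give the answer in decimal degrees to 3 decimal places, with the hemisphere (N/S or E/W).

W8: φ = -49.07000°, λ = +108.67861°
δ = d/R = 2893.1/6375 = 0.453820 rad
φ₂ = arcsin(sin φ₁ cos δ + cos φ₁ sin δ cos θ)
   = arcsin(-0.75551·0.89878 + 0.65514·0.43840·0.88942) = -25.06114°
λ₂ = λ₁ + atan2(sin θ sin δ cos φ₁, cos δ − sin φ₁ sin φ₂) = 121.45925°

25.061°S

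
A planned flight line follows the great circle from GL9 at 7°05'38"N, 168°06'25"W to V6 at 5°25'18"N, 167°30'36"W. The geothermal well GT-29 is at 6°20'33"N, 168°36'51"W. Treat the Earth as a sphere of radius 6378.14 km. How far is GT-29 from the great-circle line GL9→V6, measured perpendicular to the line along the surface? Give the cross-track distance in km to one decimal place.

GL9: φ = +7.09389°, λ = -168.10694°
V6: φ = +5.42167°, λ = -167.51000°
GT-29: φ = +6.34250°, λ = -168.61417°
δ₁₃ = central angle GL9→GT-29 = 0.015789 rad  (haversine)
θ₁₃ = bearing GL9→GT-29 = 213.868°,  θ₁₂ = bearing GL9→V6 = 160.429°
dₓₜ = R·arcsin(sin δ₁₃ · sin(θ₁₃ − θ₁₂)) = 6378.14·arcsin(0.01579·sin(53.439°)) = 80.885 km
|dₓₜ| = 80.885 km

80.9 km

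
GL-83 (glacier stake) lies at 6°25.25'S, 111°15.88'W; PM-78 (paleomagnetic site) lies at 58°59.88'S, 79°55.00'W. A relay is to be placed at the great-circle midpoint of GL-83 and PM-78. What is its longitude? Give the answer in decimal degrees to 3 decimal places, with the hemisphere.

GL-83: φ = -6.42083°, λ = -111.26467°
PM-78: φ = -58.99800°, λ = -79.91667°
Bx = cos φ₂ cos Δλ = 0.439880,  By = cos φ₂ sin Δλ = 0.267956
φₘ = atan2(sin φ₁ + sin φ₂, √((cos φ₁ + Bx)² + By²)) = -33.59995°
λₘ = λ₁ + atan2(By, cos φ₁ + Bx) = -100.67764°

100.678°W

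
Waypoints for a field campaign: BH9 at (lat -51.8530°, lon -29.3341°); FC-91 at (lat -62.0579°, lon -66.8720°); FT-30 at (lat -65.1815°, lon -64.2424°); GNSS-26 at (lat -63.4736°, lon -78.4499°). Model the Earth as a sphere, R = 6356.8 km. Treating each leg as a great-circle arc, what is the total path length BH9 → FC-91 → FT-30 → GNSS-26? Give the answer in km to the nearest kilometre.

3567 km

BH9→FC-91: c = 0.391720 rad, d = 2490.09 km
FC-91→FT-30: c = 0.058194 rad, d = 369.93 km
FT-30→GNSS-26: c = 0.111216 rad, d = 706.98 km
Total = 2490.09 + 369.93 + 706.98 = 3566.99 km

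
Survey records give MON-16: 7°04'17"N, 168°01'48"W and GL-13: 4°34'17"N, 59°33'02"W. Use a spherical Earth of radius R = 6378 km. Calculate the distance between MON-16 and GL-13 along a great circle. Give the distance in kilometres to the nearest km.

11987 km

MON-16: φ = +7.07139°, λ = -168.03000°
GL-13: φ = +4.57139°, λ = -59.55056°
Δφ = -2.5000°,  Δλ = 108.4794°
a = sin²(Δφ/2) + cos φ₁ cos φ₂ sin²(Δλ/2) = 0.651871
c = 2·arcsin(√a) = 1.879413 rad = 107.6824°
d = R·c = 6378 × 1.879413 = 11986.9 km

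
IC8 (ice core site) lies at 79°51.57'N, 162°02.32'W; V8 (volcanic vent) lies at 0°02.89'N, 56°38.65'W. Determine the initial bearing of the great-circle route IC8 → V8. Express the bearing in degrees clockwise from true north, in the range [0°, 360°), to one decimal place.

IC8: φ = +79.85950°, λ = -162.03867°
V8: φ = +0.04817°, λ = -56.64417°
Δλ = 105.3945°
y = sin Δλ · cos φ₂ = 0.964121
x = cos φ₁ sin φ₂ − sin φ₁ cos φ₂ cos Δλ = 0.261465
θ = atan2(y, x) = 74.8266° → 74.8266° (mod 360°)

74.8°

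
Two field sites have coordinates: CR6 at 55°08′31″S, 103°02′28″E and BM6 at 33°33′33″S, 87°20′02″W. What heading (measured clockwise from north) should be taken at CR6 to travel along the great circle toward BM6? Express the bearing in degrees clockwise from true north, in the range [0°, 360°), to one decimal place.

CR6: φ = -55.14194°, λ = +103.04111°
BM6: φ = -33.55917°, λ = -87.33389°
Δλ = 169.6250°
y = sin Δλ · cos φ₂ = 0.150072
x = cos φ₁ sin φ₂ − sin φ₁ cos φ₂ cos Δλ = -0.988563
θ = atan2(y, x) = 171.3680° → 171.3680° (mod 360°)

171.4°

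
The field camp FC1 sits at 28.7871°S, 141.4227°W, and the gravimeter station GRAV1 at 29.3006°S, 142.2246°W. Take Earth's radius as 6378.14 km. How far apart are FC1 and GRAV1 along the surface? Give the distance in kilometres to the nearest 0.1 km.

96.7 km

Δφ = -0.5135°,  Δλ = -0.8019°
a = sin²(Δφ/2) + cos φ₁ cos φ₂ sin²(Δλ/2) = 0.000058
c = 2·arcsin(√a) = 0.015167 rad = 0.8690°
d = R·c = 6378.14 × 0.015167 = 96.7 km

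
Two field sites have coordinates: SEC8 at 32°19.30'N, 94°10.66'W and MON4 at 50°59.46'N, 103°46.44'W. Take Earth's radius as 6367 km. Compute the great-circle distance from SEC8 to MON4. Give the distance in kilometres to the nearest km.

SEC8: φ = +32.32167°, λ = -94.17767°
MON4: φ = +50.99100°, λ = -103.77400°
Δφ = 18.6693°,  Δλ = -9.5963°
a = sin²(Δφ/2) + cos φ₁ cos φ₂ sin²(Δλ/2) = 0.030031
c = 2·arcsin(√a) = 0.348346 rad = 19.9588°
d = R·c = 6367 × 0.348346 = 2217.9 km

2218 km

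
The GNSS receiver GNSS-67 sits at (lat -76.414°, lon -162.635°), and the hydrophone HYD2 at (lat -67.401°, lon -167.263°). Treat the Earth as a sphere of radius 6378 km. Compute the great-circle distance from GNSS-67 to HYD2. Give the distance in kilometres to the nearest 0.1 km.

1015.2 km

Δφ = 9.0130°,  Δλ = -4.6280°
a = sin²(Δφ/2) + cos φ₁ cos φ₂ sin²(Δλ/2) = 0.006321
c = 2·arcsin(√a) = 0.159174 rad = 9.1200°
d = R·c = 6378 × 0.159174 = 1015.2 km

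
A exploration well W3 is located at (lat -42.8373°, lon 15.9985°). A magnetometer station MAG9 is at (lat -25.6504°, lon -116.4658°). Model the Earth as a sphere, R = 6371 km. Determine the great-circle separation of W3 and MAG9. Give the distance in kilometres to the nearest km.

10979 km

Δφ = 17.1869°,  Δλ = -132.4643°
a = sin²(Δφ/2) + cos φ₁ cos φ₂ sin²(Δλ/2) = 0.575977
c = 2·arcsin(√a) = 1.723342 rad = 98.7402°
d = R·c = 6371 × 1.723342 = 10979.4 km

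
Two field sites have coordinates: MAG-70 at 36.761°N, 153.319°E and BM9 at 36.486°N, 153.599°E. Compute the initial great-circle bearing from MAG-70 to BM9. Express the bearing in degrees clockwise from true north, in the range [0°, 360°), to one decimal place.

Δλ = 0.2800°
y = sin Δλ · cos φ₂ = 0.003929
x = cos φ₁ sin φ₂ − sin φ₁ cos φ₂ cos Δλ = -0.004794
θ = atan2(y, x) = 140.6619° → 140.6619° (mod 360°)

140.7°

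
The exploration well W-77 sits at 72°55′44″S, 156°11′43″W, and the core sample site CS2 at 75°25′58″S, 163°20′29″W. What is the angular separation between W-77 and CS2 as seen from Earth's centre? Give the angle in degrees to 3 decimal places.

W-77: φ = -72.92889°, λ = -156.19528°
CS2: φ = -75.43278°, λ = -163.34139°
Δφ = -2.5039°,  Δλ = -7.1461°
a = sin²(Δφ/2) + cos φ₁ cos φ₂ sin²(Δλ/2) = 0.000764
c = 2·arcsin(√a) = 0.055293 rad = 3.1681°

3.168°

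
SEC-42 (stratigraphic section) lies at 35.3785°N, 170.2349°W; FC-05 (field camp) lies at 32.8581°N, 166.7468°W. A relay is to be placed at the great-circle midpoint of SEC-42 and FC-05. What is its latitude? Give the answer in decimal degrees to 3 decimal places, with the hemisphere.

34.131°N

Bx = cos φ₂ cos Δλ = 0.838461,  By = cos φ₂ sin Δλ = 0.051108
φₘ = atan2(sin φ₁ + sin φ₂, √((cos φ₁ + Bx)² + By²)) = 34.13063°
λₘ = λ₁ + atan2(By, cos φ₁ + Bx) = -168.46485°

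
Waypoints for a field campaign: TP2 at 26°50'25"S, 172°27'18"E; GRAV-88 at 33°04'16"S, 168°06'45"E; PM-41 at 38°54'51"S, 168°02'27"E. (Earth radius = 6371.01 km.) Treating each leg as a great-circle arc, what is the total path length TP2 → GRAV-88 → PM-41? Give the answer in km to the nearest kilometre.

1459 km

TP2: φ = -26.84028°, λ = +172.45500°
GRAV-88: φ = -33.07111°, λ = +168.11250°
PM-41: φ = -38.91417°, λ = +168.04083°
TP2→GRAV-88: c = 0.127001 rad, d = 809.13 km
GRAV-88→PM-41: c = 0.101986 rad, d = 649.75 km
Total = 809.13 + 649.75 = 1458.88 km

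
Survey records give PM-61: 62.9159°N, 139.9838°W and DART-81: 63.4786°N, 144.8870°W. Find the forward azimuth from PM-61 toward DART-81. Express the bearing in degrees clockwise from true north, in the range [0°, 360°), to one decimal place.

Δλ = -4.9032°
y = sin Δλ · cos φ₂ = -0.038166
x = cos φ₁ sin φ₂ − sin φ₁ cos φ₂ cos Δλ = 0.011276
θ = atan2(y, x) = -73.5410° → 286.4590° (mod 360°)

286.5°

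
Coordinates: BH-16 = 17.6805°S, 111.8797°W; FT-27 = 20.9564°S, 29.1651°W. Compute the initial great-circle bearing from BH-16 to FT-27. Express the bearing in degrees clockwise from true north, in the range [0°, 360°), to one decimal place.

Δλ = 82.7146°
y = sin Δλ · cos φ₂ = 0.926314
x = cos φ₁ sin φ₂ − sin φ₁ cos φ₂ cos Δλ = -0.304797
θ = atan2(y, x) = 108.2134° → 108.2134° (mod 360°)

108.2°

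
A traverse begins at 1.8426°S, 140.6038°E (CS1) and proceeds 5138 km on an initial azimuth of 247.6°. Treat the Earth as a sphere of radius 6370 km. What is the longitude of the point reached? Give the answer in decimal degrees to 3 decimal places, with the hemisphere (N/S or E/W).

δ = d/R = 5138/6370 = 0.806593 rad
φ₂ = arcsin(sin φ₁ cos δ + cos φ₁ sin δ cos θ)
   = arcsin(-0.03215·0.69196 + 0.99948·0.72193·-0.38107) = -17.29039°
λ₂ = λ₁ + atan2(sin θ sin δ cos φ₁, cos δ − sin φ₁ sin φ₂) = 96.25289°

96.253°E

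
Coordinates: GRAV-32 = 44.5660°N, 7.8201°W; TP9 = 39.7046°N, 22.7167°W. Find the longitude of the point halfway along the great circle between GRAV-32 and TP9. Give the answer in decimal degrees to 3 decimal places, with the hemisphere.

15.556°W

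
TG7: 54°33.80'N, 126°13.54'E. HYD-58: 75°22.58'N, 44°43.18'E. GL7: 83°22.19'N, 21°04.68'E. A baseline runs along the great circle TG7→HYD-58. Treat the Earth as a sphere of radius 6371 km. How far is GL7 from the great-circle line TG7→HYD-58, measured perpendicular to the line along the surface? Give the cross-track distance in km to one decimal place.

TG7: φ = +54.56333°, λ = +126.22567°
HYD-58: φ = +75.37633°, λ = +44.71967°
GL7: φ = +83.36983°, λ = +21.07800°
δ₁₃ = central angle TG7→GL7 = 0.657021 rad  (haversine)
θ₁₃ = bearing TG7→GL7 = 349.486°,  θ₁₂ = bearing TG7→HYD-58 = 334.800°
dₓₜ = R·arcsin(sin δ₁₃ · sin(θ₁₃ − θ₁₂)) = 6371·arcsin(0.61076·sin(14.686°)) = 990.488 km
|dₓₜ| = 990.488 km

990.5 km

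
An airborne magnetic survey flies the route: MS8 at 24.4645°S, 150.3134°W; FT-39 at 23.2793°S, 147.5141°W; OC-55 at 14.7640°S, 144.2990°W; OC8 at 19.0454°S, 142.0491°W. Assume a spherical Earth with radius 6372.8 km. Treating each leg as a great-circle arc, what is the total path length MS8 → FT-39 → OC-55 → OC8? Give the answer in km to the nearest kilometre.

1852 km

MS8→FT-39: c = 0.049232 rad, d = 313.75 km
FT-39→OC-55: c = 0.157782 rad, d = 1005.51 km
OC-55→OC8: c = 0.083633 rad, d = 532.98 km
Total = 313.75 + 1005.51 + 532.98 = 1852.24 km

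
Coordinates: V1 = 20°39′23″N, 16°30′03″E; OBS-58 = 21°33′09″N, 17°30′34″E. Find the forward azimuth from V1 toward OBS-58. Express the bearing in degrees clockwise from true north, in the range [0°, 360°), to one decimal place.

V1: φ = +20.65639°, λ = +16.50083°
OBS-58: φ = +21.55250°, λ = +17.50944°
Δλ = 1.0086°
y = sin Δλ · cos φ₂ = 0.016372
x = cos φ₁ sin φ₂ − sin φ₁ cos φ₂ cos Δλ = 0.015690
θ = atan2(y, x) = 46.2179° → 46.2179° (mod 360°)

46.2°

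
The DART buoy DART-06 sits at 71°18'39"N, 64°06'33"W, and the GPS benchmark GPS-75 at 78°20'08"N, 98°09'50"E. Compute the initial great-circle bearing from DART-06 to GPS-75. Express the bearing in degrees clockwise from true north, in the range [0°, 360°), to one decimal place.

7.1°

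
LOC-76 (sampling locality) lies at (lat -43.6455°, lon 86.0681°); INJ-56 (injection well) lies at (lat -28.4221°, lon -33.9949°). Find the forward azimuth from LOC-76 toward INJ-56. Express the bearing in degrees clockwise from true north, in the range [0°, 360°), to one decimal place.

Δλ = -120.0630°
y = sin Δλ · cos φ₂ = -0.761155
x = cos φ₁ sin φ₂ − sin φ₁ cos φ₂ cos Δλ = -0.648497
θ = atan2(y, x) = -130.4307° → 229.5693° (mod 360°)

229.6°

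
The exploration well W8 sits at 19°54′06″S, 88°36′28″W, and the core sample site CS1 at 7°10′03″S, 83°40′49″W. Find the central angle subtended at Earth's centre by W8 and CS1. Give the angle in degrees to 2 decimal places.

13.60°

W8: φ = -19.90167°, λ = -88.60778°
CS1: φ = -7.16750°, λ = -83.68028°
Δφ = 12.7342°,  Δλ = 4.9275°
a = sin²(Δφ/2) + cos φ₁ cos φ₂ sin²(Δλ/2) = 0.014022
c = 2·arcsin(√a) = 0.237389 rad = 13.6014°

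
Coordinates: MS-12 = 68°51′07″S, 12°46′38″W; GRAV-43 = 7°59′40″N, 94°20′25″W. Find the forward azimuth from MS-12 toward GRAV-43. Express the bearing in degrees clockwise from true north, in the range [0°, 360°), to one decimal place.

280.7°

MS-12: φ = -68.85194°, λ = -12.77722°
GRAV-43: φ = +7.99444°, λ = -94.34028°
Δλ = -81.5631°
y = sin Δλ · cos φ₂ = -0.979565
x = cos φ₁ sin φ₂ − sin φ₁ cos φ₂ cos Δλ = 0.185686
θ = atan2(y, x) = -79.2664° → 280.7336° (mod 360°)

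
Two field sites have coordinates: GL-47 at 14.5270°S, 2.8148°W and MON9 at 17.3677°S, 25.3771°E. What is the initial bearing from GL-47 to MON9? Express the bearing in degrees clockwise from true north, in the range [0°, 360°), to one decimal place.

99.8°

Δλ = 28.1919°
y = sin Δλ · cos φ₂ = 0.450888
x = cos φ₁ sin φ₂ − sin φ₁ cos φ₂ cos Δλ = -0.077959
θ = atan2(y, x) = 99.8096° → 99.8096° (mod 360°)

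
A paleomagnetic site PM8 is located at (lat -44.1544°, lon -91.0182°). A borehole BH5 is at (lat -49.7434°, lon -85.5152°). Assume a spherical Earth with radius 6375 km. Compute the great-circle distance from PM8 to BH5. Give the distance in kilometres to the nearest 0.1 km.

Δφ = -5.5890°,  Δλ = 5.5030°
a = sin²(Δφ/2) + cos φ₁ cos φ₂ sin²(Δλ/2) = 0.003445
c = 2·arcsin(√a) = 0.117462 rad = 6.7301°
d = R·c = 6375 × 0.117462 = 748.8 km

748.8 km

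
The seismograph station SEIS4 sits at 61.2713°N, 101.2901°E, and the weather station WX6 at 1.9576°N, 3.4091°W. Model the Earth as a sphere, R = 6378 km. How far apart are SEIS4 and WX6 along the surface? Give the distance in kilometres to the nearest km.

Δφ = -59.3137°,  Δλ = -104.6992°
a = sin²(Δφ/2) + cos φ₁ cos φ₂ sin²(Δλ/2) = 0.545970
c = 2·arcsin(√a) = 1.662866 rad = 95.2752°
d = R·c = 6378 × 1.662866 = 10605.8 km

10606 km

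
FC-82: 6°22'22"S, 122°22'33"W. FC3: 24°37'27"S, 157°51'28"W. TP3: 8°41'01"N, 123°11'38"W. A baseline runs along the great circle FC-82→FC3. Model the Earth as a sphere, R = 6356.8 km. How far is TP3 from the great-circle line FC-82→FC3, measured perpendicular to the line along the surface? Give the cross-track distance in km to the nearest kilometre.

FC-82: φ = -6.37278°, λ = -122.37583°
FC3: φ = -24.62417°, λ = -157.85778°
TP3: φ = +8.68361°, λ = -123.19389°
δ₁₃ = central angle FC-82→TP3 = 0.263169 rad  (haversine)
θ₁₃ = bearing FC-82→TP3 = 356.890°,  θ₁₂ = bearing FC-82→FC3 = 237.828°
dₓₜ = R·arcsin(sin δ₁₃ · sin(θ₁₃ − θ₁₂)) = 6356.8·arcsin(0.26014·sin(119.062°)) = 1458.219 km
|dₓₜ| = 1458.219 km

1458 km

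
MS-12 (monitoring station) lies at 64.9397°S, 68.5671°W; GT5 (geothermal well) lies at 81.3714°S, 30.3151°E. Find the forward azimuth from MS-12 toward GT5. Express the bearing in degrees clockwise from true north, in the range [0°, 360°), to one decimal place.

Δλ = 98.8822°
y = sin Δλ · cos φ₂ = 0.148230
x = cos φ₁ sin φ₂ − sin φ₁ cos φ₂ cos Δλ = -0.439762
θ = atan2(y, x) = 161.3727° → 161.3727° (mod 360°)

161.4°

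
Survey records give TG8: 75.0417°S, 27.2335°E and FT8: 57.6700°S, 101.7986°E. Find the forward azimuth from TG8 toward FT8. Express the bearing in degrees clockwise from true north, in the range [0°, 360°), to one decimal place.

Δλ = 74.5651°
y = sin Δλ · cos φ₂ = 0.515507
x = cos φ₁ sin φ₂ − sin φ₁ cos φ₂ cos Δλ = -0.080594
θ = atan2(y, x) = 98.8857° → 98.8857° (mod 360°)

98.9°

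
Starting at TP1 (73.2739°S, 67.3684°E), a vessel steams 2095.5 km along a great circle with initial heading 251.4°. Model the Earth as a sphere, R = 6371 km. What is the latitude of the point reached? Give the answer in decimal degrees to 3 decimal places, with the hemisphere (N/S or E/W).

69.391°S

δ = d/R = 2095.5/6371 = 0.328912 rad
φ₂ = arcsin(sin φ₁ cos δ + cos φ₁ sin δ cos θ)
   = arcsin(-0.95769·0.94639 + 0.28780·0.32301·-0.31896) = -69.39111°
λ₂ = λ₁ + atan2(sin θ sin δ cos φ₁, cos δ − sin φ₁ sin φ₂) = 6.93825°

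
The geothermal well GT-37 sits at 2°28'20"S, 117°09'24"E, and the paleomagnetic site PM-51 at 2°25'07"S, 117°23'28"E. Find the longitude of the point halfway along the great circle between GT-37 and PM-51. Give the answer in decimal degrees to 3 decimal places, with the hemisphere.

117.274°E

GT-37: φ = -2.47222°, λ = +117.15667°
PM-51: φ = -2.41861°, λ = +117.39111°
Bx = cos φ₂ cos Δλ = 0.999101,  By = cos φ₂ sin Δλ = 0.004088
φₘ = atan2(sin φ₁ + sin φ₂, √((cos φ₁ + Bx)² + By²)) = -2.44542°
λₘ = λ₁ + atan2(By, cos φ₁ + Bx) = 117.27389°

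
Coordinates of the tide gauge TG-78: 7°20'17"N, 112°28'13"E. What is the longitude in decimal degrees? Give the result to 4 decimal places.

112.4703°E

112° + 28′/60 + 13″/3600 = 112 + 0.46667 + 0.00361 = 112.4703°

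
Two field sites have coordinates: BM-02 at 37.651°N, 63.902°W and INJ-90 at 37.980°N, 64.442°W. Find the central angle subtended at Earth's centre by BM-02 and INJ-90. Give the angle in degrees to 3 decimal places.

Δφ = 0.3290°,  Δλ = -0.5400°
a = sin²(Δφ/2) + cos φ₁ cos φ₂ sin²(Δλ/2) = 0.000022
c = 2·arcsin(√a) = 0.009402 rad = 0.5387°

0.539°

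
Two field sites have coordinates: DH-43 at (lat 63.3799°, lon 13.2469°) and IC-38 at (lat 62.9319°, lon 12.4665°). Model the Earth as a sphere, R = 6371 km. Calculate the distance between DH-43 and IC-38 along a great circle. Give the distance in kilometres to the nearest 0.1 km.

63.4 km

Δφ = -0.4480°,  Δλ = -0.7804°
a = sin²(Δφ/2) + cos φ₁ cos φ₂ sin²(Δλ/2) = 0.000025
c = 2·arcsin(√a) = 0.009948 rad = 0.5700°
d = R·c = 6371 × 0.009948 = 63.4 km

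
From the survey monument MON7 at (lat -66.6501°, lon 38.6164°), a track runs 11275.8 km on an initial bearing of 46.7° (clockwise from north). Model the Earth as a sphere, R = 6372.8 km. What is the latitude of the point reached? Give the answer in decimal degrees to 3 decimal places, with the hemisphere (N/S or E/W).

δ = d/R = 11275.8/6372.8 = 1.769364 rad
φ₂ = arcsin(sin φ₁ cos δ + cos φ₁ sin δ cos θ)
   = arcsin(-0.91810·-0.19726 + 0.39635·0.98035·0.68582) = 26.58909°
λ₂ = λ₁ + atan2(sin θ sin δ cos φ₁, cos δ − sin φ₁ sin φ₂) = 91.54202°

26.589°N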